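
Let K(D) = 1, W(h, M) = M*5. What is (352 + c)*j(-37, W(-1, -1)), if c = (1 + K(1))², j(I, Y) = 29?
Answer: 10324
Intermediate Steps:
W(h, M) = 5*M
c = 4 (c = (1 + 1)² = 2² = 4)
(352 + c)*j(-37, W(-1, -1)) = (352 + 4)*29 = 356*29 = 10324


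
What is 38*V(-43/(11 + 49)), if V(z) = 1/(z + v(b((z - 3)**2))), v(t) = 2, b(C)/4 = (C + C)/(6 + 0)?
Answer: 2280/77 ≈ 29.610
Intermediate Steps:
b(C) = 4*C/3 (b(C) = 4*((C + C)/(6 + 0)) = 4*((2*C)/6) = 4*((2*C)*(1/6)) = 4*(C/3) = 4*C/3)
V(z) = 1/(2 + z) (V(z) = 1/(z + 2) = 1/(2 + z))
38*V(-43/(11 + 49)) = 38/(2 - 43/(11 + 49)) = 38/(2 - 43/60) = 38/(77/60) = 38*(60/77) = 2280/77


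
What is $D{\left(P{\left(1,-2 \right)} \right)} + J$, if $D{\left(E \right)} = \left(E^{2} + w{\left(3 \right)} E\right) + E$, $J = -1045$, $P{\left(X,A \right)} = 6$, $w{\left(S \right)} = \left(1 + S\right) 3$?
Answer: $-931$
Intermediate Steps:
$w{\left(S \right)} = 3 + 3 S$
$D{\left(E \right)} = E^{2} + 13 E$ ($D{\left(E \right)} = \left(E^{2} + \left(3 + 3 \cdot 3\right) E\right) + E = \left(E^{2} + \left(3 + 9\right) E\right) + E = \left(E^{2} + 12 E\right) + E = E^{2} + 13 E$)
$D{\left(P{\left(1,-2 \right)} \right)} + J = 6 \left(13 + 6\right) - 1045 = 6 \cdot 19 - 1045 = 114 - 1045 = -931$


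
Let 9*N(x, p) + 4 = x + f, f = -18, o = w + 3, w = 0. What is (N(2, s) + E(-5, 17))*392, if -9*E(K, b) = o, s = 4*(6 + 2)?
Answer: -9016/9 ≈ -1001.8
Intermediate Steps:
s = 32 (s = 4*8 = 32)
o = 3 (o = 0 + 3 = 3)
E(K, b) = -⅓ (E(K, b) = -⅑*3 = -⅓)
N(x, p) = -22/9 + x/9 (N(x, p) = -4/9 + (x - 18)/9 = -4/9 + (-18 + x)/9 = -4/9 + (-2 + x/9) = -22/9 + x/9)
(N(2, s) + E(-5, 17))*392 = ((-22/9 + (⅑)*2) - ⅓)*392 = ((-22/9 + 2/9) - ⅓)*392 = (-20/9 - ⅓)*392 = -23/9*392 = -9016/9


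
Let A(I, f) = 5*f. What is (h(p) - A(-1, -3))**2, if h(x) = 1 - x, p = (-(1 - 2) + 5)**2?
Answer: 400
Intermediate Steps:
p = 36 (p = (-1*(-1) + 5)**2 = (1 + 5)**2 = 6**2 = 36)
(h(p) - A(-1, -3))**2 = ((1 - 1*36) - 5*(-3))**2 = ((1 - 36) - 1*(-15))**2 = (-35 + 15)**2 = (-20)**2 = 400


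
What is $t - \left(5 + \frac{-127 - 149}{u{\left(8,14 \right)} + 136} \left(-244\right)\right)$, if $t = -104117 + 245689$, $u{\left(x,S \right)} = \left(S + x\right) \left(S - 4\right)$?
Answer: $\frac{12582627}{89} \approx 1.4138 \cdot 10^{5}$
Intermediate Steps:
$u{\left(x,S \right)} = \left(-4 + S\right) \left(S + x\right)$ ($u{\left(x,S \right)} = \left(S + x\right) \left(-4 + S\right) = \left(-4 + S\right) \left(S + x\right)$)
$t = 141572$
$t - \left(5 + \frac{-127 - 149}{u{\left(8,14 \right)} + 136} \left(-244\right)\right) = 141572 - \left(5 + \frac{-127 - 149}{\left(14^{2} - 56 - 32 + 14 \cdot 8\right) + 136} \left(-244\right)\right) = 141572 - \left(5 + - \frac{276}{\left(196 - 56 - 32 + 112\right) + 136} \left(-244\right)\right) = 141572 - \left(5 + - \frac{276}{220 + 136} \left(-244\right)\right) = 141572 - \left(5 + - \frac{276}{356} \left(-244\right)\right) = 141572 - \left(5 + \left(-276\right) \frac{1}{356} \left(-244\right)\right) = 141572 - \left(5 - - \frac{16836}{89}\right) = 141572 - \left(5 + \frac{16836}{89}\right) = 141572 - \frac{17281}{89} = \frac{12582627}{89}$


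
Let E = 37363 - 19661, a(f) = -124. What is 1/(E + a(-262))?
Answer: 1/17578 ≈ 5.6889e-5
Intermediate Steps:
E = 17702
1/(E + a(-262)) = 1/(17702 - 124) = 1/17578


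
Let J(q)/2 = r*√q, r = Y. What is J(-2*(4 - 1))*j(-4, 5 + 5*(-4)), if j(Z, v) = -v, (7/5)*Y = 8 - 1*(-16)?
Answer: 3600*I*√6/7 ≈ 1259.7*I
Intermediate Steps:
Y = 120/7 (Y = 5*(8 - 1*(-16))/7 = 5*(8 + 16)/7 = (5/7)*24 = 120/7 ≈ 17.143)
r = 120/7 ≈ 17.143
J(q) = 240*√q/7 (J(q) = 2*(120*√q/7) = 240*√q/7)
J(-2*(4 - 1))*j(-4, 5 + 5*(-4)) = (240*√(-2*(4 - 1))/7)*(-(5 + 5*(-4))) = (240*√(-2*3)/7)*(-(5 - 20)) = (240*√(-6)/7)*(-1*(-15)) = (240*(I*√6)/7)*15 = (240*I*√6/7)*15 = 3600*I*√6/7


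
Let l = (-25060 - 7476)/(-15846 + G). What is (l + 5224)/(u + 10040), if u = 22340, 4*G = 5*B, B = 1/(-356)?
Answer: 5896218554/36532263871 ≈ 0.16140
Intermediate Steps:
B = -1/356 ≈ -0.0028090
G = -5/1424 (G = (5*(-1/356))/4 = (¼)*(-5/356) = -5/1424 ≈ -0.0035112)
l = 46331264/22564709 (l = (-25060 - 7476)/(-15846 - 5/1424) = -32536/(-22564709/1424) = -32536*(-1424/22564709) = 46331264/22564709 ≈ 2.0533)
(l + 5224)/(u + 10040) = (46331264/22564709 + 5224)/(22340 + 10040) = (117924371080/22564709)/32380 = (117924371080/22564709)*(1/32380) = 5896218554/36532263871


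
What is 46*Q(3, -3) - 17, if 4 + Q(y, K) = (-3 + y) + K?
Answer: -339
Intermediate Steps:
Q(y, K) = -7 + K + y (Q(y, K) = -4 + ((-3 + y) + K) = -4 + (-3 + K + y) = -7 + K + y)
46*Q(3, -3) - 17 = 46*(-7 - 3 + 3) - 17 = 46*(-7) - 17 = -322 - 17 = -339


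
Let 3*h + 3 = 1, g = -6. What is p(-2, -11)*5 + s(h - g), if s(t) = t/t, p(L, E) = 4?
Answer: 21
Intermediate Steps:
h = -⅔ (h = -1 + (⅓)*1 = -1 + ⅓ = -⅔ ≈ -0.66667)
s(t) = 1
p(-2, -11)*5 + s(h - g) = 4*5 + 1 = 20 + 1 = 21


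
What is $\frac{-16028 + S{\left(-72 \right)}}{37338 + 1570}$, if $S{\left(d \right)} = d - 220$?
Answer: $- \frac{4080}{9727} \approx -0.41945$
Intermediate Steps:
$S{\left(d \right)} = -220 + d$
$\frac{-16028 + S{\left(-72 \right)}}{37338 + 1570} = \frac{-16028 - 292}{37338 + 1570} = \frac{-16028 - 292}{38908} = \left(-16320\right) \frac{1}{38908} = - \frac{4080}{9727}$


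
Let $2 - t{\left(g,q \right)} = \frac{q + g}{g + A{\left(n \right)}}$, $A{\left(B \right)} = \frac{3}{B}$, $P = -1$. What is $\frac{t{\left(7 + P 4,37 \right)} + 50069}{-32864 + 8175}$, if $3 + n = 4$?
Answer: $- \frac{150193}{74067} \approx -2.0278$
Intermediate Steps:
$n = 1$ ($n = -3 + 4 = 1$)
$t{\left(g,q \right)} = 2 - \frac{g + q}{3 + g}$ ($t{\left(g,q \right)} = 2 - \frac{q + g}{g + \frac{3}{1}} = 2 - \frac{g + q}{g + 3 \cdot 1} = 2 - \frac{g + q}{g + 3} = 2 - \frac{g + q}{3 + g}$)
$\frac{t{\left(7 + P 4,37 \right)} + 50069}{-32864 + 8175} = \frac{\frac{6 + \left(7 - 4\right) - 37}{3 + \left(7 - 4\right)} + 50069}{-32864 + 8175} = \frac{\frac{6 + \left(7 - 4\right) - 37}{3 + \left(7 - 4\right)} + 50069}{-24689} = \left(\frac{6 + 3 - 37}{3 + 3} + 50069\right) \left(- \frac{1}{24689}\right) = \left(\frac{1}{6} \left(-28\right) + 50069\right) \left(- \frac{1}{24689}\right) = \left(- \frac{14}{3} + 50069\right) \left(- \frac{1}{24689}\right) = \frac{150193}{3} \left(- \frac{1}{24689}\right) = - \frac{150193}{74067}$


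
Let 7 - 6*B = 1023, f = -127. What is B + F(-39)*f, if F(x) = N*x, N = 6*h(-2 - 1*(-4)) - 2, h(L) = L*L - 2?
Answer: 148082/3 ≈ 49361.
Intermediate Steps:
B = -508/3 (B = 7/6 - 1/6*1023 = 7/6 - 341/2 = -508/3 ≈ -169.33)
h(L) = -2 + L**2 (h(L) = L**2 - 2 = -2 + L**2)
N = 10 (N = 6*(-2 + (-2 - 1*(-4))**2) - 2 = 6*(-2 + (-2 + 4)**2) - 2 = 6*(-2 + 2**2) - 2 = 6*(-2 + 4) - 2 = 6*2 - 2 = 12 - 2 = 10)
F(x) = 10*x
B + F(-39)*f = -508/3 + (10*(-39))*(-127) = -508/3 - 390*(-127) = -508/3 + 49530 = 148082/3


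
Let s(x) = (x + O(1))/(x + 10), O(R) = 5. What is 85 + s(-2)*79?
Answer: 917/8 ≈ 114.63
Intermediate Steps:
s(x) = (5 + x)/(10 + x) (s(x) = (x + 5)/(x + 10) = (5 + x)/(10 + x))
85 + s(-2)*79 = 85 + ((5 - 2)/(10 - 2))*79 = 85 + (3/8)*79 = 85 + 237/8 = 917/8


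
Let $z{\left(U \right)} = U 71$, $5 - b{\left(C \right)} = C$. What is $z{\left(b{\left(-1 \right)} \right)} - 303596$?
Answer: $-303170$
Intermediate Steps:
$b{\left(C \right)} = 5 - C$
$z{\left(U \right)} = 71 U$
$z{\left(b{\left(-1 \right)} \right)} - 303596 = 71 \left(5 - -1\right) - 303596 = 71 \left(5 + 1\right) - 303596 = 71 \cdot 6 - 303596 = 426 - 303596 = -303170$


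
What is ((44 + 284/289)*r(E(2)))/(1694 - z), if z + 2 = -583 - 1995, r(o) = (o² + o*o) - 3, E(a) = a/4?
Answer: -16250/617593 ≈ -0.026312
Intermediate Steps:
E(a) = a/4 (E(a) = a*(¼) = a/4)
r(o) = -3 + 2*o² (r(o) = (o² + o²) - 3 = 2*o² - 3 = -3 + 2*o²)
z = -2580 (z = -2 + (-583 - 1995) = -2 - 2578 = -2580)
((44 + 284/289)*r(E(2)))/(1694 - z) = ((44 + 284/289)*(-3 + 2*((¼)*2)²))/(1694 - 1*(-2580)) = ((44 + 284*(1/289))*(-3 + 2*(½)²))/(1694 + 2580) = ((44 + 284/289)*(-3 + 2*(¼)))/4274 = (13000*(-3 + ½)/289)*(1/4274) = ((13000/289)*(-5/2))*(1/4274) = -32500/289*1/4274 = -16250/617593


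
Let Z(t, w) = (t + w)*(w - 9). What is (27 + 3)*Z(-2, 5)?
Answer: -360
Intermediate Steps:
Z(t, w) = (-9 + w)*(t + w) (Z(t, w) = (t + w)*(-9 + w) = (-9 + w)*(t + w))
(27 + 3)*Z(-2, 5) = (27 + 3)*(5² - 9*(-2) - 9*5 - 2*5) = 30*(25 + 18 - 45 - 10) = 30*(-12) = -360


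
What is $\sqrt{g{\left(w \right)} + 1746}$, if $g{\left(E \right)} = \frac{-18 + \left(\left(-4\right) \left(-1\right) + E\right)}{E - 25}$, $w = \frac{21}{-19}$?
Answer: $\frac{\sqrt{26855393}}{124} \approx 41.792$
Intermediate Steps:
$w = - \frac{21}{19}$ ($w = 21 \left(- \frac{1}{19}\right) = - \frac{21}{19} \approx -1.1053$)
$g{\left(E \right)} = \frac{-14 + E}{-25 + E}$ ($g{\left(E \right)} = \frac{-18 + \left(4 + E\right)}{-25 + E} = \frac{-14 + E}{-25 + E}$)
$\sqrt{g{\left(w \right)} + 1746} = \sqrt{\frac{-14 - \frac{21}{19}}{-25 - \frac{21}{19}} + 1746} = \sqrt{\frac{1}{- \frac{496}{19}} \left(- \frac{287}{19}\right) + 1746} = \sqrt{\left(- \frac{19}{496}\right) \left(- \frac{287}{19}\right) + 1746} = \sqrt{\frac{287}{496} + 1746} = \sqrt{\frac{866303}{496}} = \frac{\sqrt{26855393}}{124}$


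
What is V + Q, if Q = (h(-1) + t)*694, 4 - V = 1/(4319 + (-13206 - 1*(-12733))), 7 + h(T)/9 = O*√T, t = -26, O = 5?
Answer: -237536653/3846 + 31230*I ≈ -61762.0 + 31230.0*I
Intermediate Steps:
h(T) = -63 + 45*√T (h(T) = -63 + 9*(5*√T) = -63 + 45*√T)
V = 15383/3846 (V = 4 - 1/(4319 + (-13206 - 1*(-12733))) = 4 - 1/(4319 + (-13206 + 12733)) = 4 - 1/(4319 - 473) = 4 - 1/3846 = 15383/3846 ≈ 3.9997)
Q = -61766 + 31230*I (Q = ((-63 + 45*√(-1)) - 26)*694 = ((-63 + 45*I) - 26)*694 = (-89 + 45*I)*694 = -61766 + 31230*I ≈ -61766.0 + 31230.0*I)
V + Q = 15383/3846 + (-61766 + 31230*I) = -237536653/3846 + 31230*I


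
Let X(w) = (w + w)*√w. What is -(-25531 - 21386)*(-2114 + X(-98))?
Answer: -99182538 - 64370124*I*√2 ≈ -9.9183e+7 - 9.1033e+7*I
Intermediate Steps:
X(w) = 2*w^(3/2) (X(w) = (2*w)*√w = 2*w^(3/2))
-(-25531 - 21386)*(-2114 + X(-98)) = -(-25531 - 21386)*(-2114 + 2*(-98)^(3/2)) = -(-46917)*(-2114 + 2*(-686*I*√2)) = -(-46917)*(-2114 - 1372*I*√2) = -(99182538 + 64370124*I*√2) = -99182538 - 64370124*I*√2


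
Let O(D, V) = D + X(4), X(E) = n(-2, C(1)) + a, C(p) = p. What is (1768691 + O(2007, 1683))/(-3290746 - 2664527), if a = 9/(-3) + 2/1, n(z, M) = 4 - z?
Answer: -1770703/5955273 ≈ -0.29733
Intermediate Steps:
a = -1 (a = 9*(-⅓) + 2*1 = -3 + 2 = -1)
X(E) = 5 (X(E) = (4 - 1*(-2)) - 1 = (4 + 2) - 1 = 6 - 1 = 5)
O(D, V) = 5 + D (O(D, V) = D + 5 = 5 + D)
(1768691 + O(2007, 1683))/(-3290746 - 2664527) = (1768691 + (5 + 2007))/(-3290746 - 2664527) = (1768691 + 2012)/(-5955273) = 1770703*(-1/5955273) = -1770703/5955273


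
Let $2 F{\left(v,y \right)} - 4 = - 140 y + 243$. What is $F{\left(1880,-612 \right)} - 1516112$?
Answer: $- \frac{2946297}{2} \approx -1.4731 \cdot 10^{6}$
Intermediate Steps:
$F{\left(v,y \right)} = \frac{247}{2} - 70 y$ ($F{\left(v,y \right)} = 2 + \frac{- 140 y + 243}{2} = 2 + \frac{243 - 140 y}{2} = 2 - \left(- \frac{243}{2} + 70 y\right) = \frac{247}{2} - 70 y$)
$F{\left(1880,-612 \right)} - 1516112 = \left(\frac{247}{2} - -42840\right) - 1516112 = \left(\frac{247}{2} + 42840\right) - 1516112 = \frac{85927}{2} - 1516112 = - \frac{2946297}{2}$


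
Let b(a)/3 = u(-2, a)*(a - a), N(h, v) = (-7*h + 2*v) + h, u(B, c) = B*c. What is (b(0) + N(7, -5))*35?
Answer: -1820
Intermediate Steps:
N(h, v) = -6*h + 2*v
b(a) = 0 (b(a) = 3*((-2*a)*(a - a)) = 3*(-2*a*0) = 3*0 = 0)
(b(0) + N(7, -5))*35 = (0 + (-6*7 + 2*(-5)))*35 = (0 + (-42 - 10))*35 = (0 - 52)*35 = -52*35 = -1820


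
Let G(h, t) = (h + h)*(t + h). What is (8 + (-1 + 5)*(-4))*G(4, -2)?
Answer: -128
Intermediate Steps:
G(h, t) = 2*h*(h + t) (G(h, t) = (2*h)*(h + t) = 2*h*(h + t))
(8 + (-1 + 5)*(-4))*G(4, -2) = (8 + (-1 + 5)*(-4))*(2*4*(4 - 2)) = (8 + 4*(-4))*(2*4*2) = (8 - 16)*16 = -8*16 = -128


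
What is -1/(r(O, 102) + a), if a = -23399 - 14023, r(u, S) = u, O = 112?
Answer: 1/37310 ≈ 2.6802e-5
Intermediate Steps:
a = -37422
-1/(r(O, 102) + a) = -1/(112 - 37422) = -1/(-37310) = -1*(-1/37310) = 1/37310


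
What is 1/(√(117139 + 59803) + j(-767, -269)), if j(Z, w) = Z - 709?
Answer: -738/1000817 - √176942/2001634 ≈ -0.00094755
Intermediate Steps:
j(Z, w) = -709 + Z
1/(√(117139 + 59803) + j(-767, -269)) = 1/(√(117139 + 59803) + (-709 - 767)) = 1/(√176942 - 1476) = 1/(-1476 + √176942)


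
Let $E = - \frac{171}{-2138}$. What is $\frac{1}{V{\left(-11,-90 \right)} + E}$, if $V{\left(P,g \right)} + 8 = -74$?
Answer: $- \frac{2138}{175145} \approx -0.012207$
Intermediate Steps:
$V{\left(P,g \right)} = -82$ ($V{\left(P,g \right)} = -8 - 74 = -82$)
$E = \frac{171}{2138}$ ($E = \left(-171\right) \left(- \frac{1}{2138}\right) = \frac{171}{2138} \approx 0.079981$)
$\frac{1}{V{\left(-11,-90 \right)} + E} = \frac{1}{-82 + \frac{171}{2138}} = \frac{1}{- \frac{175145}{2138}} = - \frac{2138}{175145}$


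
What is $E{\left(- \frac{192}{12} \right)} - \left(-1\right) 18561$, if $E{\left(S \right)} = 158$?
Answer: $18719$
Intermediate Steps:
$E{\left(- \frac{192}{12} \right)} - \left(-1\right) 18561 = 158 - \left(-1\right) 18561 = 158 - -18561 = 158 + 18561 = 18719$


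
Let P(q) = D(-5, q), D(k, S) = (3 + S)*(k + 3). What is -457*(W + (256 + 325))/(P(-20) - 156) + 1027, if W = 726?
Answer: 722593/122 ≈ 5922.9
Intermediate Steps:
D(k, S) = (3 + S)*(3 + k)
P(q) = -6 - 2*q (P(q) = 9 + 3*q + 3*(-5) + q*(-5) = 9 + 3*q - 15 - 5*q = -6 - 2*q)
-457*(W + (256 + 325))/(P(-20) - 156) + 1027 = -457*(726 + (256 + 325))/((-6 - 2*(-20)) - 156) + 1027 = -457*(726 + 581)/((-6 + 40) - 156) + 1027 = -597299/(34 - 156) + 1027 = -597299/(-122) + 1027 = -597299*(-1)/122 + 1027 = -457*(-1307/122) + 1027 = 597299/122 + 1027 = 722593/122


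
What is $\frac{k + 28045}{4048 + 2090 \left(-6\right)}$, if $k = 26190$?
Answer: $- \frac{54235}{8492} \approx -6.3866$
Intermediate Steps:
$\frac{k + 28045}{4048 + 2090 \left(-6\right)} = \frac{26190 + 28045}{4048 + 2090 \left(-6\right)} = \frac{54235}{4048 - 12540} = \frac{54235}{-8492} = 54235 \left(- \frac{1}{8492}\right) = - \frac{54235}{8492}$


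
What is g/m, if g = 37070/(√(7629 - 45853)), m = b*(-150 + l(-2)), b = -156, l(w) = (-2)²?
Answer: -18535*I*√2389/108823728 ≈ -0.0083249*I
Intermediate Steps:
l(w) = 4
m = 22776 (m = -156*(-150 + 4) = -156*(-146) = 22776)
g = -18535*I*√2389/4778 (g = 37070/(√(-38224)) = 37070/((4*I*√2389)) = 37070*(-I*√2389/9556) = -18535*I*√2389/4778 ≈ -189.61*I)
g/m = -18535*I*√2389/4778/22776 = -18535*I*√2389/4778*(1/22776) = -18535*I*√2389/108823728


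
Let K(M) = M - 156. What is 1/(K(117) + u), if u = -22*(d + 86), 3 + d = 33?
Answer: -1/2591 ≈ -0.00038595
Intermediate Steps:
d = 30 (d = -3 + 33 = 30)
K(M) = -156 + M
u = -2552 (u = -22*(30 + 86) = -22*116 = -2552)
1/(K(117) + u) = 1/((-156 + 117) - 2552) = 1/(-39 - 2552) = 1/(-2591) = -1/2591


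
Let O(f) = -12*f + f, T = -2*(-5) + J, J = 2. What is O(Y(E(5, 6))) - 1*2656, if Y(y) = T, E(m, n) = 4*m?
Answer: -2788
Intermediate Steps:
T = 12 (T = -2*(-5) + 2 = 10 + 2 = 12)
Y(y) = 12
O(f) = -11*f
O(Y(E(5, 6))) - 1*2656 = -11*12 - 1*2656 = -132 - 2656 = -2788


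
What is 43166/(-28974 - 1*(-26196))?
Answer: -21583/1389 ≈ -15.539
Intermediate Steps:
43166/(-28974 - 1*(-26196)) = 43166/(-28974 + 26196) = 43166/(-2778) = 43166*(-1/2778) = -21583/1389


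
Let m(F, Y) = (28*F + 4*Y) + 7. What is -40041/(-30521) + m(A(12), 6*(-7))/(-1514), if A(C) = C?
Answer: 55280899/46208794 ≈ 1.1963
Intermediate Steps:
m(F, Y) = 7 + 4*Y + 28*F (m(F, Y) = (4*Y + 28*F) + 7 = 7 + 4*Y + 28*F)
-40041/(-30521) + m(A(12), 6*(-7))/(-1514) = -40041/(-30521) + (7 + 4*(6*(-7)) + 28*12)/(-1514) = -40041*(-1/30521) + (7 + 4*(-42) + 336)*(-1/1514) = 40041/30521 + (7 - 168 + 336)*(-1/1514) = 40041/30521 + 175*(-1/1514) = 40041/30521 - 175/1514 = 55280899/46208794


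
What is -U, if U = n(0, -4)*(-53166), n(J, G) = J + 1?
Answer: 53166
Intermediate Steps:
n(J, G) = 1 + J
U = -53166 (U = (1 + 0)*(-53166) = 1*(-53166) = -53166)
-U = -1*(-53166) = 53166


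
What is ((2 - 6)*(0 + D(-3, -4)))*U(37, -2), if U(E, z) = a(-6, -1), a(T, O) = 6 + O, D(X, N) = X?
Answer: 60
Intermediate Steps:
U(E, z) = 5 (U(E, z) = 6 - 1 = 5)
((2 - 6)*(0 + D(-3, -4)))*U(37, -2) = ((2 - 6)*(0 - 3))*5 = -4*(-3)*5 = 12*5 = 60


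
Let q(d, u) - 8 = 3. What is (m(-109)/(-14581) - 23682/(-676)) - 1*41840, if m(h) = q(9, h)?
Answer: -206030685617/4928378 ≈ -41805.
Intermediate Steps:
q(d, u) = 11 (q(d, u) = 8 + 3 = 11)
m(h) = 11
(m(-109)/(-14581) - 23682/(-676)) - 1*41840 = (11/(-14581) - 23682/(-676)) - 1*41840 = (11*(-1/14581) - 23682*(-1/676)) - 41840 = (-11/14581 + 11841/338) - 41840 = 172649903/4928378 - 41840 = -206030685617/4928378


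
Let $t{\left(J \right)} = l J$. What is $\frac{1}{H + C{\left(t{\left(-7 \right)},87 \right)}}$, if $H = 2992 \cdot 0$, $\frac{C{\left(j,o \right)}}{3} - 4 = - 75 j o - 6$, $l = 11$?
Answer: $\frac{1}{1507269} \approx 6.6345 \cdot 10^{-7}$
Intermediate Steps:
$t{\left(J \right)} = 11 J$
$C{\left(j,o \right)} = -6 - 225 j o$ ($C{\left(j,o \right)} = 12 + 3 \left(- 75 j o - 6\right) = 12 + 3 \left(-6 - 75 j o\right) = 12 - \left(18 + 225 j o\right) = -6 - 225 j o$)
$H = 0$
$\frac{1}{H + C{\left(t{\left(-7 \right)},87 \right)}} = \frac{1}{0 - \left(6 + 225 \cdot 11 \left(-7\right) 87\right)} = \frac{1}{0 - \left(6 - 1507275\right)} = \frac{1}{0 + \left(-6 + 1507275\right)} = \frac{1}{0 + 1507269} = \frac{1}{1507269}$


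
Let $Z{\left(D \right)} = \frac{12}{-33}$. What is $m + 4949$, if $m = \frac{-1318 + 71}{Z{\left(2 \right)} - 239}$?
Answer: $\frac{13044434}{2633} \approx 4954.2$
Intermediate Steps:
$Z{\left(D \right)} = - \frac{4}{11}$ ($Z{\left(D \right)} = 12 \left(- \frac{1}{33}\right) = - \frac{4}{11}$)
$m = \frac{13717}{2633}$ ($m = \frac{-1318 + 71}{- \frac{4}{11} - 239} = - \frac{1247}{- \frac{2633}{11}} = \left(-1247\right) \left(- \frac{11}{2633}\right) = \frac{13717}{2633} \approx 5.2096$)
$m + 4949 = \frac{13717}{2633} + 4949 = \frac{13044434}{2633}$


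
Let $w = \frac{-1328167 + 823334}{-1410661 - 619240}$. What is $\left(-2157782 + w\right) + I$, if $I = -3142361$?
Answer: $- \frac{10758765071010}{2029901} \approx -5.3001 \cdot 10^{6}$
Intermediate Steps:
$w = \frac{504833}{2029901}$ ($w = - \frac{504833}{-2029901} = \left(-504833\right) \left(- \frac{1}{2029901}\right) = \frac{504833}{2029901} \approx 0.2487$)
$\left(-2157782 + w\right) + I = \left(-2157782 + \frac{504833}{2029901}\right) - 3142361 = - \frac{4380083334749}{2029901} - 3142361 = - \frac{10758765071010}{2029901}$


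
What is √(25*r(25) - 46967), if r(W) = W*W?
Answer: I*√31342 ≈ 177.04*I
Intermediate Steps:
r(W) = W²
√(25*r(25) - 46967) = √(25*25² - 46967) = √(25*625 - 46967) = √(15625 - 46967) = √(-31342) = I*√31342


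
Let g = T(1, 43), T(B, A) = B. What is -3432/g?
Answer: -3432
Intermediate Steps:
g = 1
-3432/g = -3432/1 = -3432*1 = -3432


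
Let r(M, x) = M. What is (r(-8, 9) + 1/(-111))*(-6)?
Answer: 1778/37 ≈ 48.054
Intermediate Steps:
(r(-8, 9) + 1/(-111))*(-6) = (-8 + 1/(-111))*(-6) = (-8 - 1/111)*(-6) = -889/111*(-6) = 1778/37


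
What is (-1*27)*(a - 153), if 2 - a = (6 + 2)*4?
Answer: 4941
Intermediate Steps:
a = -30 (a = 2 - (6 + 2)*4 = 2 - 8*4 = 2 - 1*32 = 2 - 32 = -30)
(-1*27)*(a - 153) = (-1*27)*(-30 - 153) = -27*(-183) = 4941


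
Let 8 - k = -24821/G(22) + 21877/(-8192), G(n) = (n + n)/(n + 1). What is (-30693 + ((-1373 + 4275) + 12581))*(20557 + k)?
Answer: -22986586375155/45056 ≈ -5.1018e+8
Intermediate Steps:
G(n) = 2*n/(1 + n) (G(n) = (2*n)/(1 + n) = 2*n/(1 + n))
k = 1170129927/90112 (k = 8 - (-24821/(2*22/(1 + 22)) + 21877/(-8192)) = 8 - (-24821/(2*22/23) + 21877*(-1/8192)) = 8 - (-24821/(2*22*(1/23)) - 21877/8192) = 8 - (-24821/44/23 - 21877/8192) = 8 - (-24821*23/44 - 21877/8192) = 8 - (-570883/44 - 21877/8192) = 8 - 1*(-1169409031/90112) = 8 + 1169409031/90112 = 1170129927/90112 ≈ 12985.)
(-30693 + ((-1373 + 4275) + 12581))*(20557 + k) = (-30693 + ((-1373 + 4275) + 12581))*(20557 + 1170129927/90112) = (-30693 + (2902 + 12581))*(3022562311/90112) = (-30693 + 15483)*(3022562311/90112) = -15210*3022562311/90112 = -22986586375155/45056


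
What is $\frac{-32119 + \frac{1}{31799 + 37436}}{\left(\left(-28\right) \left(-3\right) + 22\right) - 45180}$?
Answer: $\frac{1111879482}{1560349195} \approx 0.71258$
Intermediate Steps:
$\frac{-32119 + \frac{1}{31799 + 37436}}{\left(\left(-28\right) \left(-3\right) + 22\right) - 45180} = \frac{-32119 + \frac{1}{69235}}{\left(84 + 22\right) - 45180} = \frac{-32119 + \frac{1}{69235}}{106 - 45180} = - \frac{2223758964}{69235 \left(-45074\right)} = \left(- \frac{2223758964}{69235}\right) \left(- \frac{1}{45074}\right) = \frac{1111879482}{1560349195}$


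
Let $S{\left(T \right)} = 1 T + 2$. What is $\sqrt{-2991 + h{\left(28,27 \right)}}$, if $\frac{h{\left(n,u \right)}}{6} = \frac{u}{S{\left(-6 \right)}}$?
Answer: $\frac{i \sqrt{12126}}{2} \approx 55.059 i$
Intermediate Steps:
$S{\left(T \right)} = 2 + T$ ($S{\left(T \right)} = T + 2 = 2 + T$)
$h{\left(n,u \right)} = - \frac{3 u}{2}$ ($h{\left(n,u \right)} = 6 \frac{u}{2 - 6} = 6 \frac{u}{-4} = 6 u \left(- \frac{1}{4}\right) = 6 \left(- \frac{u}{4}\right) = - \frac{3 u}{2}$)
$\sqrt{-2991 + h{\left(28,27 \right)}} = \sqrt{-2991 - \frac{81}{2}} = \sqrt{- \frac{6063}{2}} = \frac{i \sqrt{12126}}{2}$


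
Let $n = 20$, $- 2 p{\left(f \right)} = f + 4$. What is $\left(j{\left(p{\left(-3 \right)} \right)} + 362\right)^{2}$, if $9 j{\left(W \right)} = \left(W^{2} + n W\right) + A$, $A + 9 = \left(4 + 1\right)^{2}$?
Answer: $\frac{170485249}{1296} \approx 1.3155 \cdot 10^{5}$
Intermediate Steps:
$p{\left(f \right)} = -2 - \frac{f}{2}$ ($p{\left(f \right)} = - \frac{f + 4}{2} = - \frac{4 + f}{2} = -2 - \frac{f}{2}$)
$A = 16$ ($A = -9 + \left(4 + 1\right)^{2} = -9 + 5^{2} = -9 + 25 = 16$)
$j{\left(W \right)} = \frac{16}{9} + \frac{W^{2}}{9} + \frac{20 W}{9}$ ($j{\left(W \right)} = \frac{\left(W^{2} + 20 W\right) + 16}{9} = \frac{16 + W^{2} + 20 W}{9} = \frac{16}{9} + \frac{W^{2}}{9} + \frac{20 W}{9}$)
$\left(j{\left(p{\left(-3 \right)} \right)} + 362\right)^{2} = \left(\left(\frac{16}{9} + \frac{\left(-2 - - \frac{3}{2}\right)^{2}}{9} + \frac{20 \left(-2 - - \frac{3}{2}\right)}{9}\right) + 362\right)^{2} = \left(\left(\frac{16}{9} + \frac{\left(-2 + \frac{3}{2}\right)^{2}}{9} + \frac{20 \left(-2 + \frac{3}{2}\right)}{9}\right) + 362\right)^{2} = \left(\left(\frac{16}{9} + \frac{\left(- \frac{1}{2}\right)^{2}}{9} + \frac{20}{9} \left(- \frac{1}{2}\right)\right) + 362\right)^{2} = \left(\left(\frac{16}{9} + \frac{1}{9} \cdot \frac{1}{4} - \frac{10}{9}\right) + 362\right)^{2} = \left(\left(\frac{16}{9} + \frac{1}{36} - \frac{10}{9}\right) + 362\right)^{2} = \left(\frac{25}{36} + 362\right)^{2} = \left(\frac{13057}{36}\right)^{2} = \frac{170485249}{1296}$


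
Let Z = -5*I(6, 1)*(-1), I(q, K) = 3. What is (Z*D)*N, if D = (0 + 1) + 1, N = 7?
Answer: 210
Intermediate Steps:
D = 2 (D = 1 + 1 = 2)
Z = 15 (Z = -5*3*(-1) = -15*(-1) = 15)
(Z*D)*N = (15*2)*7 = 30*7 = 210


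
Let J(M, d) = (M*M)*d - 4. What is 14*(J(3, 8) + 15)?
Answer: 1162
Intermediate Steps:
J(M, d) = -4 + d*M**2 (J(M, d) = M**2*d - 4 = d*M**2 - 4 = -4 + d*M**2)
14*(J(3, 8) + 15) = 14*((-4 + 8*3**2) + 15) = 14*((-4 + 8*9) + 15) = 14*((-4 + 72) + 15) = 14*(68 + 15) = 14*83 = 1162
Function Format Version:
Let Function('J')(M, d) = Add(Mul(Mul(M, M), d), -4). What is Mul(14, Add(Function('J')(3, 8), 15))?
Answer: 1162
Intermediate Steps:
Function('J')(M, d) = Add(-4, Mul(d, Pow(M, 2))) (Function('J')(M, d) = Add(Mul(Pow(M, 2), d), -4) = Add(Mul(d, Pow(M, 2)), -4) = Add(-4, Mul(d, Pow(M, 2))))
Mul(14, Add(Function('J')(3, 8), 15)) = Mul(14, Add(Add(-4, Mul(8, Pow(3, 2))), 15)) = Mul(14, Add(Add(-4, Mul(8, 9)), 15)) = Mul(14, Add(Add(-4, 72), 15)) = Mul(14, Add(68, 15)) = Mul(14, 83) = 1162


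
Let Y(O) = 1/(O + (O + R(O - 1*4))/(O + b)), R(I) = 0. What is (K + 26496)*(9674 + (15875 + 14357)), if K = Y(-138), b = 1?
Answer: 3307387936941/3128 ≈ 1.0573e+9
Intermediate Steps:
Y(O) = 1/(O + O/(1 + O)) (Y(O) = 1/(O + (O + 0)/(O + 1)) = 1/(O + O/(1 + O)))
K = -137/18768 (K = (1 - 138)/((-138)*(2 - 138)) = -1/138*(-137)/(-136) = -1/138*(-1/136)*(-137) = -137/18768 ≈ -0.0072997)
(K + 26496)*(9674 + (15875 + 14357)) = (-137/18768 + 26496)*(9674 + (15875 + 14357)) = 497276791*(9674 + 30232)/18768 = (497276791/18768)*39906 = 3307387936941/3128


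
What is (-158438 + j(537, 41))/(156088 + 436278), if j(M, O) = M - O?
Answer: -78971/296183 ≈ -0.26663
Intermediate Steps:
(-158438 + j(537, 41))/(156088 + 436278) = (-158438 + (537 - 1*41))/(156088 + 436278) = (-158438 + (537 - 41))/592366 = (-158438 + 496)*(1/592366) = -157942*1/592366 = -78971/296183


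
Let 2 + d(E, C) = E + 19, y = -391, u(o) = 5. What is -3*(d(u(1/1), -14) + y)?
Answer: 1107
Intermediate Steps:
d(E, C) = 17 + E (d(E, C) = -2 + (E + 19) = -2 + (19 + E) = 17 + E)
-3*(d(u(1/1), -14) + y) = -3*((17 + 5) - 391) = -3*(22 - 391) = -3*(-369) = 1107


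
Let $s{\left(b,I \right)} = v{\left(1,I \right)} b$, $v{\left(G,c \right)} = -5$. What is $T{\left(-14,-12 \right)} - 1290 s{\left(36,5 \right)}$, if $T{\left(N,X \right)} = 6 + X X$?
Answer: $232350$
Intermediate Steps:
$T{\left(N,X \right)} = 6 + X^{2}$
$s{\left(b,I \right)} = - 5 b$
$T{\left(-14,-12 \right)} - 1290 s{\left(36,5 \right)} = \left(6 + \left(-12\right)^{2}\right) - 1290 \left(\left(-5\right) 36\right) = \left(6 + 144\right) - -232200 = 150 + 232200 = 232350$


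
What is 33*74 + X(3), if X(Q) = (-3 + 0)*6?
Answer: 2424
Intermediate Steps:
X(Q) = -18 (X(Q) = -3*6 = -18)
33*74 + X(3) = 33*74 - 18 = 2442 - 18 = 2424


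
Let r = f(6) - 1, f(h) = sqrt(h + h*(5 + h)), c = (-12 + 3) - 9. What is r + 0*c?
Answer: -1 + 6*sqrt(2) ≈ 7.4853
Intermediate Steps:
c = -18 (c = -9 - 9 = -18)
r = -1 + 6*sqrt(2) (r = sqrt(6*(6 + 6)) - 1 = sqrt(6*12) - 1 = sqrt(72) - 1 = 6*sqrt(2) - 1 = -1 + 6*sqrt(2) ≈ 7.4853)
r + 0*c = (-1 + 6*sqrt(2)) + 0*(-18) = (-1 + 6*sqrt(2)) + 0 = -1 + 6*sqrt(2)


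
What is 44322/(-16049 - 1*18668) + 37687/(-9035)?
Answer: -131448373/24128315 ≈ -5.4479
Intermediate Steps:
44322/(-16049 - 1*18668) + 37687/(-9035) = 44322/(-16049 - 18668) + 37687*(-1/9035) = 44322/(-34717) - 2899/695 = 44322*(-1/34717) - 2899/695 = -44322/34717 - 2899/695 = -131448373/24128315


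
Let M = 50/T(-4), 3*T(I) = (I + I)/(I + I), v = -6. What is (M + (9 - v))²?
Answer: 27225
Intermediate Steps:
T(I) = ⅓ (T(I) = ((I + I)/(I + I))/3 = ((2*I)/((2*I)))/3 = ((2*I)*(1/(2*I)))/3 = (⅓)*1 = ⅓)
M = 150 (M = 50/(⅓) = 50*3 = 150)
(M + (9 - v))² = (150 + (9 - 1*(-6)))² = (150 + (9 + 6))² = (150 + 15)² = 165² = 27225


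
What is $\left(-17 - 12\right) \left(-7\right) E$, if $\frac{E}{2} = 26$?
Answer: $10556$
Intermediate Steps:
$E = 52$ ($E = 2 \cdot 26 = 52$)
$\left(-17 - 12\right) \left(-7\right) E = \left(-17 - 12\right) \left(-7\right) 52 = \left(-29\right) \left(-7\right) 52 = 203 \cdot 52 = 10556$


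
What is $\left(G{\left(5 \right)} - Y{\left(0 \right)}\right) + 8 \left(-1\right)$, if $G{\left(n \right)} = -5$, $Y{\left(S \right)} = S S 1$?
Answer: $-13$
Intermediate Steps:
$Y{\left(S \right)} = S^{2}$ ($Y{\left(S \right)} = S^{2} \cdot 1 = S^{2}$)
$\left(G{\left(5 \right)} - Y{\left(0 \right)}\right) + 8 \left(-1\right) = \left(-5 - 0^{2}\right) + 8 \left(-1\right) = \left(-5 - 0\right) - 8 = \left(-5 + 0\right) - 8 = -5 - 8 = -13$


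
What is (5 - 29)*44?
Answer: -1056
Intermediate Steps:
(5 - 29)*44 = -24*44 = -1056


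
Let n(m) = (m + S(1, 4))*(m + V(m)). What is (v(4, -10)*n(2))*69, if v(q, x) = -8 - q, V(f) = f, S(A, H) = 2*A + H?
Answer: -26496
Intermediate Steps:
S(A, H) = H + 2*A
n(m) = 2*m*(6 + m) (n(m) = (m + (4 + 2*1))*(m + m) = (m + (4 + 2))*(2*m) = (m + 6)*(2*m) = (6 + m)*(2*m) = 2*m*(6 + m))
(v(4, -10)*n(2))*69 = ((-8 - 1*4)*(2*2*(6 + 2)))*69 = ((-8 - 4)*(2*2*8))*69 = -12*32*69 = -384*69 = -26496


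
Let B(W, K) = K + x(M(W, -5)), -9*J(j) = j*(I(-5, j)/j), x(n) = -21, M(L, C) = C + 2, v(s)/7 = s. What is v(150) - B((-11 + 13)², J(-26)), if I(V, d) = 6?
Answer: 3215/3 ≈ 1071.7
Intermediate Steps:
v(s) = 7*s
M(L, C) = 2 + C
J(j) = -⅔ (J(j) = -j*6/j/9 = -⅑*6 = -⅔)
B(W, K) = -21 + K (B(W, K) = K - 21 = -21 + K)
v(150) - B((-11 + 13)², J(-26)) = 7*150 - (-21 - ⅔) = 1050 - 1*(-65/3) = 1050 + 65/3 = 3215/3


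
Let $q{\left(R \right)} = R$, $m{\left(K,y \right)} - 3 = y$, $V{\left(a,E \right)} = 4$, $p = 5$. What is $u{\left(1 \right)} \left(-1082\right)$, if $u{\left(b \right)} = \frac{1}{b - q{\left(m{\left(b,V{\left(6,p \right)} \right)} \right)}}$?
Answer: $\frac{541}{3} \approx 180.33$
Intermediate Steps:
$m{\left(K,y \right)} = 3 + y$
$u{\left(b \right)} = \frac{1}{-7 + b}$ ($u{\left(b \right)} = \frac{1}{b - \left(3 + 4\right)} = \frac{1}{b - 7} = \frac{1}{-7 + b}$)
$u{\left(1 \right)} \left(-1082\right) = \frac{1}{-7 + 1} \left(-1082\right) = \frac{1}{-6} \left(-1082\right) = \left(- \frac{1}{6}\right) \left(-1082\right) = \frac{541}{3}$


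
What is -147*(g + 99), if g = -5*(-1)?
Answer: -15288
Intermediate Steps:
g = 5
-147*(g + 99) = -147*(5 + 99) = -147*104 = -15288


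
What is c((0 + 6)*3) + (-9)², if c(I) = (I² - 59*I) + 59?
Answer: -598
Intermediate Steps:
c(I) = 59 + I² - 59*I
c((0 + 6)*3) + (-9)² = (59 + ((0 + 6)*3)² - 59*(0 + 6)*3) + (-9)² = (59 + (6*3)² - 354*3) + 81 = (59 + 18² - 59*18) + 81 = (59 + 324 - 1062) + 81 = -679 + 81 = -598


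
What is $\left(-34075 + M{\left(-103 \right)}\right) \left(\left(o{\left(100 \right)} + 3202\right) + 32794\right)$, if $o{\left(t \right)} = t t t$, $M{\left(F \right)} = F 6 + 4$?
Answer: $-35937665244$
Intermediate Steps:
$M{\left(F \right)} = 4 + 6 F$ ($M{\left(F \right)} = 6 F + 4 = 4 + 6 F$)
$o{\left(t \right)} = t^{3}$ ($o{\left(t \right)} = t^{2} t = t^{3}$)
$\left(-34075 + M{\left(-103 \right)}\right) \left(\left(o{\left(100 \right)} + 3202\right) + 32794\right) = \left(-34075 + \left(4 + 6 \left(-103\right)\right)\right) \left(\left(100^{3} + 3202\right) + 32794\right) = \left(-34075 + \left(4 - 618\right)\right) \left(\left(1000000 + 3202\right) + 32794\right) = \left(-34075 - 614\right) \left(1003202 + 32794\right) = \left(-34689\right) 1035996 = -35937665244$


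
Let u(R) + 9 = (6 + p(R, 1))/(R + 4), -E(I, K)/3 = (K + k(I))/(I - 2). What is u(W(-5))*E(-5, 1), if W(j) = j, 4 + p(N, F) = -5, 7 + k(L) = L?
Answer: 198/7 ≈ 28.286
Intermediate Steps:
k(L) = -7 + L
p(N, F) = -9 (p(N, F) = -4 - 5 = -9)
E(I, K) = -3*(-7 + I + K)/(-2 + I) (E(I, K) = -3*(K + (-7 + I))/(I - 2) = -3*(-7 + I + K)/(-2 + I))
u(R) = -9 - 3/(4 + R) (u(R) = -9 + (6 - 9)/(R + 4) = -9 - 3/(4 + R))
u(W(-5))*E(-5, 1) = (3*(-13 - 3*(-5))/(4 - 5))*(3*(7 - 1*(-5) - 1*1)/(-2 - 5)) = (3*(-13 + 15)/(-1))*(3*(7 + 5 - 1)/(-7)) = (3*(-1)*2)*(3*(-⅐)*11) = -6*(-33/7) = 198/7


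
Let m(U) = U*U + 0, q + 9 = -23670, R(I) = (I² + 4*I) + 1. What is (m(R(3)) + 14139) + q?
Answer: -9056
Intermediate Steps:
R(I) = 1 + I² + 4*I
q = -23679 (q = -9 - 23670 = -23679)
m(U) = U² (m(U) = U² + 0 = U²)
(m(R(3)) + 14139) + q = ((1 + 3² + 4*3)² + 14139) - 23679 = ((1 + 9 + 12)² + 14139) - 23679 = (22² + 14139) - 23679 = (484 + 14139) - 23679 = 14623 - 23679 = -9056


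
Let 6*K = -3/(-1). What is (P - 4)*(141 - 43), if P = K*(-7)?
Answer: -735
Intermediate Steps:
K = ½ (K = (-3/(-1))/6 = (-3*(-1))/6 = (⅙)*3 = ½ ≈ 0.50000)
P = -7/2 (P = (½)*(-7) = -7/2 ≈ -3.5000)
(P - 4)*(141 - 43) = (-7/2 - 4)*(141 - 43) = -15/2*98 = -735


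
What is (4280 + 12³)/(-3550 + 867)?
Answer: -6008/2683 ≈ -2.2393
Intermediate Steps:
(4280 + 12³)/(-3550 + 867) = (4280 + 1728)/(-2683) = 6008*(-1/2683) = -6008/2683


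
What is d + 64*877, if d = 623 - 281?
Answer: 56470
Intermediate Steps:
d = 342
d + 64*877 = 342 + 64*877 = 342 + 56128 = 56470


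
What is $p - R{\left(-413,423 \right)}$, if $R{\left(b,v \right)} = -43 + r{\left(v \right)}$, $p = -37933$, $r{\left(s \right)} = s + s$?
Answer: $-38736$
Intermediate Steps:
$r{\left(s \right)} = 2 s$
$R{\left(b,v \right)} = -43 + 2 v$
$p - R{\left(-413,423 \right)} = -37933 - \left(-43 + 2 \cdot 423\right) = -37933 - \left(-43 + 846\right) = -37933 - 803 = -38736$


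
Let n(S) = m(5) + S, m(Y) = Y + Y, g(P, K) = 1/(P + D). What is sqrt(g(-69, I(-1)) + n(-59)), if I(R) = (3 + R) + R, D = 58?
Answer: 6*I*sqrt(165)/11 ≈ 7.0065*I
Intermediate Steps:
I(R) = 3 + 2*R
g(P, K) = 1/(58 + P) (g(P, K) = 1/(P + 58) = 1/(58 + P))
m(Y) = 2*Y
n(S) = 10 + S (n(S) = 2*5 + S = 10 + S)
sqrt(g(-69, I(-1)) + n(-59)) = sqrt(1/(58 - 69) + (10 - 59)) = sqrt(1/(-11) - 49) = sqrt(-1/11 - 49) = sqrt(-540/11) = 6*I*sqrt(165)/11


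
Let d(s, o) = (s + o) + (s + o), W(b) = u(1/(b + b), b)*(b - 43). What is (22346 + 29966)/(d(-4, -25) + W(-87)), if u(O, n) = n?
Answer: 13078/2813 ≈ 4.6491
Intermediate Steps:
W(b) = b*(-43 + b) (W(b) = b*(b - 43) = b*(-43 + b))
d(s, o) = 2*o + 2*s (d(s, o) = (o + s) + (o + s) = 2*o + 2*s)
(22346 + 29966)/(d(-4, -25) + W(-87)) = (22346 + 29966)/((2*(-25) + 2*(-4)) - 87*(-43 - 87)) = 52312/((-50 - 8) - 87*(-130)) = 52312/(-58 + 11310) = 52312/11252 = 52312*(1/11252) = 13078/2813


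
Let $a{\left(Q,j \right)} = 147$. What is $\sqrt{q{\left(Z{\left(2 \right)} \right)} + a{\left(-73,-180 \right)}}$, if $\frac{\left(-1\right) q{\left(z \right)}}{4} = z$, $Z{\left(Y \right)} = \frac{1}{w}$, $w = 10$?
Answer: $\frac{\sqrt{3665}}{5} \approx 12.108$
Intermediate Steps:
$Z{\left(Y \right)} = \frac{1}{10}$
$q{\left(z \right)} = - 4 z$
$\sqrt{q{\left(Z{\left(2 \right)} \right)} + a{\left(-73,-180 \right)}} = \sqrt{\left(-4\right) \frac{1}{10} + 147} = \sqrt{- \frac{2}{5} + 147} = \sqrt{\frac{733}{5}} = \frac{\sqrt{3665}}{5}$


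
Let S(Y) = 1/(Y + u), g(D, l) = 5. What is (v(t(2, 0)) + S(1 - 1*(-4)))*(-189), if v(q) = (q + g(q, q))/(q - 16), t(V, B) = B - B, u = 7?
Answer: 693/16 ≈ 43.313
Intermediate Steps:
t(V, B) = 0
S(Y) = 1/(7 + Y) (S(Y) = 1/(Y + 7) = 1/(7 + Y))
v(q) = (5 + q)/(-16 + q) (v(q) = (q + 5)/(q - 16) = (5 + q)/(-16 + q))
(v(t(2, 0)) + S(1 - 1*(-4)))*(-189) = ((5 + 0)/(-16 + 0) + 1/(7 + (1 - 1*(-4))))*(-189) = (5/(-16) + 1/(7 + (1 + 4)))*(-189) = (-1/16*5 + 1/(7 + 5))*(-189) = (-5/16 + 1/12)*(-189) = -11/48*(-189) = 693/16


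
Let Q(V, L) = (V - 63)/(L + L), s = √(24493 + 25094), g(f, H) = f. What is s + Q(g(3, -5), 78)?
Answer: -5/13 + √49587 ≈ 222.30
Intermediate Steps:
s = √49587 ≈ 222.68
Q(V, L) = (-63 + V)/(2*L) (Q(V, L) = (-63 + V)/((2*L)) = (-63 + V)*(1/(2*L)) = (-63 + V)/(2*L))
s + Q(g(3, -5), 78) = √49587 + (½)*(-63 + 3)/78 = √49587 + (½)*(1/78)*(-60) = √49587 - 5/13 = -5/13 + √49587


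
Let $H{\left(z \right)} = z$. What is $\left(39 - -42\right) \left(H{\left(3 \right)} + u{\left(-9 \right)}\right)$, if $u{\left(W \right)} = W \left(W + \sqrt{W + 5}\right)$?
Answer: $6804 - 1458 i \approx 6804.0 - 1458.0 i$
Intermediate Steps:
$u{\left(W \right)} = W \left(W + \sqrt{5 + W}\right)$
$\left(39 - -42\right) \left(H{\left(3 \right)} + u{\left(-9 \right)}\right) = \left(39 - -42\right) \left(3 - 9 \left(-9 + \sqrt{5 - 9}\right)\right) = \left(39 + 42\right) \left(3 - 9 \left(-9 + \sqrt{-4}\right)\right) = 81 \left(3 - 9 \left(-9 + 2 i\right)\right) = 81 \left(3 + \left(81 - 18 i\right)\right) = 81 \left(84 - 18 i\right) = 6804 - 1458 i$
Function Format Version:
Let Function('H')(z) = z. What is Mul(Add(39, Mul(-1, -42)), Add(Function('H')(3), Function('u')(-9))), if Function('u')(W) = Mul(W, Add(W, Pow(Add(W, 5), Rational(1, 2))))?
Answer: Add(6804, Mul(-1458, I)) ≈ Add(6804.0, Mul(-1458.0, I))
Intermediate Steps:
Function('u')(W) = Mul(W, Add(W, Pow(Add(5, W), Rational(1, 2))))
Mul(Add(39, Mul(-1, -42)), Add(Function('H')(3), Function('u')(-9))) = Mul(Add(39, Mul(-1, -42)), Add(3, Mul(-9, Add(-9, Pow(Add(5, -9), Rational(1, 2)))))) = Mul(Add(39, 42), Add(3, Mul(-9, Add(-9, Pow(-4, Rational(1, 2)))))) = Mul(81, Add(3, Mul(-9, Add(-9, Mul(2, I))))) = Mul(81, Add(3, Add(81, Mul(-18, I)))) = Mul(81, Add(84, Mul(-18, I))) = Add(6804, Mul(-1458, I))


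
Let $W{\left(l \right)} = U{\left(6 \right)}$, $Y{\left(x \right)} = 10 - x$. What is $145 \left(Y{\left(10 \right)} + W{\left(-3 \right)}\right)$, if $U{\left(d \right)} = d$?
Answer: $870$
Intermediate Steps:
$W{\left(l \right)} = 6$
$145 \left(Y{\left(10 \right)} + W{\left(-3 \right)}\right) = 145 \left(\left(10 - 10\right) + 6\right) = 145 \left(0 + 6\right) = 145 \cdot 6 = 870$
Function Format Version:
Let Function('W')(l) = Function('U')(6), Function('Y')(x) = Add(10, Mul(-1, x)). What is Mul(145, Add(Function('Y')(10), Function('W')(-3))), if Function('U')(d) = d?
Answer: 870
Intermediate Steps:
Function('W')(l) = 6
Mul(145, Add(Function('Y')(10), Function('W')(-3))) = Mul(145, Add(Add(10, Mul(-1, 10)), 6)) = Mul(145, Add(Add(10, -10), 6)) = Mul(145, Add(0, 6)) = Mul(145, 6) = 870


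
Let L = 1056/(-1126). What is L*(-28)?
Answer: 14784/563 ≈ 26.259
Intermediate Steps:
L = -528/563 (L = 1056*(-1/1126) = -528/563 ≈ -0.93783)
L*(-28) = -528/563*(-28) = 14784/563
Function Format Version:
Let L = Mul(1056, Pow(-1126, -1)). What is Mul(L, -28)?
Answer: Rational(14784, 563) ≈ 26.259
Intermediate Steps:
L = Rational(-528, 563) (L = Mul(1056, Rational(-1, 1126)) = Rational(-528, 563) ≈ -0.93783)
Mul(L, -28) = Mul(Rational(-528, 563), -28) = Rational(14784, 563)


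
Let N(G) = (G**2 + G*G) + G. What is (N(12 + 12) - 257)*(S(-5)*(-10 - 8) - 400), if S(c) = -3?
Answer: -317974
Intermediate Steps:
N(G) = G + 2*G**2 (N(G) = (G**2 + G**2) + G = 2*G**2 + G = G + 2*G**2)
(N(12 + 12) - 257)*(S(-5)*(-10 - 8) - 400) = ((12 + 12)*(1 + 2*(12 + 12)) - 257)*(-3*(-10 - 8) - 400) = (24*(1 + 2*24) - 257)*(-3*(-18) - 400) = (24*(1 + 48) - 257)*(54 - 400) = (24*49 - 257)*(-346) = (1176 - 257)*(-346) = 919*(-346) = -317974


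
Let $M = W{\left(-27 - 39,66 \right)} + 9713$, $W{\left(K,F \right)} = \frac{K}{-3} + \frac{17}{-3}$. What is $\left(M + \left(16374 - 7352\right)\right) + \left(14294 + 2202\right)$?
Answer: $\frac{105742}{3} \approx 35247.0$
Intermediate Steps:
$W{\left(K,F \right)} = - \frac{17}{3} - \frac{K}{3}$ ($W{\left(K,F \right)} = K \left(- \frac{1}{3}\right) + 17 \left(- \frac{1}{3}\right) = - \frac{K}{3} - \frac{17}{3} = - \frac{17}{3} - \frac{K}{3}$)
$M = \frac{29188}{3}$ ($M = \left(- \frac{17}{3} - \frac{-27 - 39}{3}\right) + 9713 = \left(- \frac{17}{3} - -22\right) + 9713 = \left(- \frac{17}{3} + 22\right) + 9713 = \frac{49}{3} + 9713 = \frac{29188}{3} \approx 9729.3$)
$\left(M + \left(16374 - 7352\right)\right) + \left(14294 + 2202\right) = \left(\frac{29188}{3} + \left(16374 - 7352\right)\right) + \left(14294 + 2202\right) = \left(\frac{29188}{3} + 9022\right) + 16496 = \frac{56254}{3} + 16496 = \frac{105742}{3}$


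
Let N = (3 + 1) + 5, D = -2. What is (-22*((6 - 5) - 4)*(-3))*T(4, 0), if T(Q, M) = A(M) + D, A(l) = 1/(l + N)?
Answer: 374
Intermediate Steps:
N = 9 (N = 4 + 5 = 9)
A(l) = 1/(9 + l) (A(l) = 1/(l + 9) = 1/(9 + l))
T(Q, M) = -2 + 1/(9 + M) (T(Q, M) = 1/(9 + M) - 2 = -2 + 1/(9 + M))
(-22*((6 - 5) - 4)*(-3))*T(4, 0) = (-22*((6 - 5) - 4)*(-3))*((-17 - 2*0)/(9 + 0)) = (-22*(1 - 4)*(-3))*((-17 + 0)/9) = (-(-66)*(-3))*((⅑)*(-17)) = -22*9*(-17/9) = -198*(-17/9) = 374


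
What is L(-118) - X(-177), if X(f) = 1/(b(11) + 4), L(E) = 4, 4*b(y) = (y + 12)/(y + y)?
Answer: 1412/375 ≈ 3.7653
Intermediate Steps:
b(y) = (12 + y)/(8*y) (b(y) = ((y + 12)/(y + y))/4 = ((12 + y)/((2*y)))/4 = ((12 + y)*(1/(2*y)))/4 = ((12 + y)/(2*y))/4 = (12 + y)/(8*y))
X(f) = 88/375 (X(f) = 1/((⅛)*(12 + 11)/11 + 4) = 1/((⅛)*(1/11)*23 + 4) = 1/(23/88 + 4) = 1/(375/88) = 88/375)
L(-118) - X(-177) = 4 - 1*88/375 = 4 - 88/375 = 1412/375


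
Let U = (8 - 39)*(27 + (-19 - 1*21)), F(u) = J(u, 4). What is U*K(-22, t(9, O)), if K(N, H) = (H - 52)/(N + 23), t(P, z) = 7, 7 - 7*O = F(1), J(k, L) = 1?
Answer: -18135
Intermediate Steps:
F(u) = 1
O = 6/7 (O = 1 - ⅐*1 = 1 - ⅐ = 6/7 ≈ 0.85714)
K(N, H) = (-52 + H)/(23 + N)
U = 403 (U = -31*(27 + (-19 - 21)) = -31*(27 - 40) = -31*(-13) = 403)
U*K(-22, t(9, O)) = 403*((-52 + 7)/(23 - 22)) = 403*(-45/1) = 403*(1*(-45)) = 403*(-45) = -18135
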